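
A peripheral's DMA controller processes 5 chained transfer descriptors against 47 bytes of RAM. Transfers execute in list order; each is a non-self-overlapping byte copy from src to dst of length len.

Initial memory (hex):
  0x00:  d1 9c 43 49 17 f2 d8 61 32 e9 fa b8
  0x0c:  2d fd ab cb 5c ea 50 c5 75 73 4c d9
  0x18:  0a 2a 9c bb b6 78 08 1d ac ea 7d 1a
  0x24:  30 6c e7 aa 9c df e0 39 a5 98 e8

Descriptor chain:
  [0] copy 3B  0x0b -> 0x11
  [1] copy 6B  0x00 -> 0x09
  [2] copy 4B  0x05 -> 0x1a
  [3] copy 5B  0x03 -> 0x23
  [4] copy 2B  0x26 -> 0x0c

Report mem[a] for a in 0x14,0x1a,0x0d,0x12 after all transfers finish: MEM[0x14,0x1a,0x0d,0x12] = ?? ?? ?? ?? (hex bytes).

MEM[0x14,0x1a,0x0d,0x12] = 75 f2 61 2d

  after D0: wrote 3B at 0x11 = b82dfd
  after D1: wrote 6B at 0x09 = d19c434917f2
  after D2: wrote 4B at 0x1a = f2d86132
  after D3: wrote 5B at 0x23 = 4917f2d861
  after D4: wrote 2B at 0x0c = d861
query mem[0x14]=0x75, mem[0x1a]=0xf2, mem[0x0d]=0x61, mem[0x12]=0x2d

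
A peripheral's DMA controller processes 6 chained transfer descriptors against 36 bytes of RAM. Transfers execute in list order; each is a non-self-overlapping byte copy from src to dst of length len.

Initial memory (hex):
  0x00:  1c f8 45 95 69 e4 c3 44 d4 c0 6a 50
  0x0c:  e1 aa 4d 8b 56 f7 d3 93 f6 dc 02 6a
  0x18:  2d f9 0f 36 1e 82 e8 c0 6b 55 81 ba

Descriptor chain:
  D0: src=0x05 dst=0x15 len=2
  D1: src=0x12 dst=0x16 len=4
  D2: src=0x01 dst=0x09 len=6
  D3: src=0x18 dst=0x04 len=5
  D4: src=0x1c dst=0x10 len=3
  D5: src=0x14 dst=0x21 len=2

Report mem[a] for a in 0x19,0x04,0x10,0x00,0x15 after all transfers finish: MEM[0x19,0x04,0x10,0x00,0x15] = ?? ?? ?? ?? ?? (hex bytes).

MEM[0x19,0x04,0x10,0x00,0x15] = e4 f6 1e 1c e4

D0: mem[0x15..0x16] <- [e4 c3]
D1: mem[0x16..0x19] <- [d3 93 f6 e4]
D2: mem[0x09..0x0e] <- [f8 45 95 69 e4 c3]
D3: mem[0x04..0x08] <- [f6 e4 0f 36 1e]
D4: mem[0x10..0x12] <- [1e 82 e8]
D5: mem[0x21..0x22] <- [f6 e4]
query mem[0x19]=0xe4, mem[0x04]=0xf6, mem[0x10]=0x1e, mem[0x00]=0x1c, mem[0x15]=0xe4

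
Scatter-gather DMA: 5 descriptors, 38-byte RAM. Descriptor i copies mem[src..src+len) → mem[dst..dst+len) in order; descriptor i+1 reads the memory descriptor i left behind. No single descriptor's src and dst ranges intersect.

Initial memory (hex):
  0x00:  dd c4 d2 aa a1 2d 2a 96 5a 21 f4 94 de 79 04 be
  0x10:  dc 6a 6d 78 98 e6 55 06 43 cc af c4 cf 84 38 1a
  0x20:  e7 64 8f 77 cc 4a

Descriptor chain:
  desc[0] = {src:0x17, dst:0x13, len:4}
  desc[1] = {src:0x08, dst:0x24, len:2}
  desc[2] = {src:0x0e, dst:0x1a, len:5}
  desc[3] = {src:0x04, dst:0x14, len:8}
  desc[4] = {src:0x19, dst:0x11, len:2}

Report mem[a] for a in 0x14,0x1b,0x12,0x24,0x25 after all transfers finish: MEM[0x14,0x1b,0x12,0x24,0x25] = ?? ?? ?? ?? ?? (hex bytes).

[0] 0x17->0x13 len=4 : 06 43 cc af
[1] 0x08->0x24 len=2 : 5a 21
[2] 0x0e->0x1a len=5 : 04 be dc 6a 6d
[3] 0x04->0x14 len=8 : a1 2d 2a 96 5a 21 f4 94
[4] 0x19->0x11 len=2 : 21 f4
query mem[0x14]=0xa1, mem[0x1b]=0x94, mem[0x12]=0xf4, mem[0x24]=0x5a, mem[0x25]=0x21

MEM[0x14,0x1b,0x12,0x24,0x25] = a1 94 f4 5a 21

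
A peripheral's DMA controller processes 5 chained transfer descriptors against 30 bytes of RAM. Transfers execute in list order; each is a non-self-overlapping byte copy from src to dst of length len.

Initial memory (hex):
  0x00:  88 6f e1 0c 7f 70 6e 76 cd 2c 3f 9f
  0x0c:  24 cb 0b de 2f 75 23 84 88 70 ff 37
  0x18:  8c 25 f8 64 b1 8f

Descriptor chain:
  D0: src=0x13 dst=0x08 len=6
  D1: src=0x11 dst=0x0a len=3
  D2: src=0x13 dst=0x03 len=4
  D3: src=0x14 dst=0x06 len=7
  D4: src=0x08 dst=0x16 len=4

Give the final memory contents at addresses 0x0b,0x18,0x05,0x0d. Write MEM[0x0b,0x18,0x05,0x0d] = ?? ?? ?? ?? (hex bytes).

[0] 0x13->0x08 len=6 : 84 88 70 ff 37 8c
[1] 0x11->0x0a len=3 : 75 23 84
[2] 0x13->0x03 len=4 : 84 88 70 ff
[3] 0x14->0x06 len=7 : 88 70 ff 37 8c 25 f8
[4] 0x08->0x16 len=4 : ff 37 8c 25
query mem[0x0b]=0x25, mem[0x18]=0x8c, mem[0x05]=0x70, mem[0x0d]=0x8c

MEM[0x0b,0x18,0x05,0x0d] = 25 8c 70 8c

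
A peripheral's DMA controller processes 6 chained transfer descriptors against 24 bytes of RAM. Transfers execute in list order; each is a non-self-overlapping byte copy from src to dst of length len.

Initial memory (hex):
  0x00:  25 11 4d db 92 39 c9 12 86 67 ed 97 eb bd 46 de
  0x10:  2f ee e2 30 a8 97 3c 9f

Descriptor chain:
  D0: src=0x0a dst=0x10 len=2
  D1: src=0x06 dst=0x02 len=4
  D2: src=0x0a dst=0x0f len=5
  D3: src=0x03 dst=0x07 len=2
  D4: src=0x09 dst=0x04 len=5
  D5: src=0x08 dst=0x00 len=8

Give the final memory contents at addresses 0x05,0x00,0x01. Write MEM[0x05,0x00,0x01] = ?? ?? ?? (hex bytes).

MEM[0x05,0x00,0x01] = bd bd 67

[0] 0x0a->0x10 len=2 : ed 97
[1] 0x06->0x02 len=4 : c9 12 86 67
[2] 0x0a->0x0f len=5 : ed 97 eb bd 46
[3] 0x03->0x07 len=2 : 12 86
[4] 0x09->0x04 len=5 : 67 ed 97 eb bd
[5] 0x08->0x00 len=8 : bd 67 ed 97 eb bd 46 ed
query mem[0x05]=0xbd, mem[0x00]=0xbd, mem[0x01]=0x67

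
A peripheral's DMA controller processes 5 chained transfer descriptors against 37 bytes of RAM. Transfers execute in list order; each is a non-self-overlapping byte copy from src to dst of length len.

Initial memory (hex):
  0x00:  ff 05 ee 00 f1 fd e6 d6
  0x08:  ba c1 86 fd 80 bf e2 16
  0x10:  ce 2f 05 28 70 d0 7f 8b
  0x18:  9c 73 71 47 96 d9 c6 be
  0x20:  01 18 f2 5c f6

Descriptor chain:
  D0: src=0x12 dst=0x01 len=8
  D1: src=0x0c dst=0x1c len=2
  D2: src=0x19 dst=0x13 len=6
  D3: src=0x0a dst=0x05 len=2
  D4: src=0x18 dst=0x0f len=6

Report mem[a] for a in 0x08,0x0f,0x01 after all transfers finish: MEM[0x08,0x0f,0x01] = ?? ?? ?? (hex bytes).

MEM[0x08,0x0f,0x01] = 73 c6 05

[0] 0x12->0x01 len=8 : 05 28 70 d0 7f 8b 9c 73
[1] 0x0c->0x1c len=2 : 80 bf
[2] 0x19->0x13 len=6 : 73 71 47 80 bf c6
[3] 0x0a->0x05 len=2 : 86 fd
[4] 0x18->0x0f len=6 : c6 73 71 47 80 bf
query mem[0x08]=0x73, mem[0x0f]=0xc6, mem[0x01]=0x05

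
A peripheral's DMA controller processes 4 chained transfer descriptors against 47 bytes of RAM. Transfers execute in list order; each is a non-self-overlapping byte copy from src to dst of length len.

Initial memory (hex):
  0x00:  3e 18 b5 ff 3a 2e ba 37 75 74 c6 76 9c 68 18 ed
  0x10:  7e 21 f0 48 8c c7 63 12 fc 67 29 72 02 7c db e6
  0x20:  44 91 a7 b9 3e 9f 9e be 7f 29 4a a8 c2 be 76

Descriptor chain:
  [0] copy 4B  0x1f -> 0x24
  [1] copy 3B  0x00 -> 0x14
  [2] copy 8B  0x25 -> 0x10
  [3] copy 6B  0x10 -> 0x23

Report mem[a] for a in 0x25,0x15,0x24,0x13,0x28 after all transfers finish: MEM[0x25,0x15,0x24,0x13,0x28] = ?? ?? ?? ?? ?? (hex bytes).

MEM[0x25,0x15,0x24,0x13,0x28] = a7 4a 91 7f 4a

D0: mem[0x24..0x27] <- [e6 44 91 a7]
D1: mem[0x14..0x16] <- [3e 18 b5]
D2: mem[0x10..0x17] <- [44 91 a7 7f 29 4a a8 c2]
D3: mem[0x23..0x28] <- [44 91 a7 7f 29 4a]
query mem[0x25]=0xa7, mem[0x15]=0x4a, mem[0x24]=0x91, mem[0x13]=0x7f, mem[0x28]=0x4a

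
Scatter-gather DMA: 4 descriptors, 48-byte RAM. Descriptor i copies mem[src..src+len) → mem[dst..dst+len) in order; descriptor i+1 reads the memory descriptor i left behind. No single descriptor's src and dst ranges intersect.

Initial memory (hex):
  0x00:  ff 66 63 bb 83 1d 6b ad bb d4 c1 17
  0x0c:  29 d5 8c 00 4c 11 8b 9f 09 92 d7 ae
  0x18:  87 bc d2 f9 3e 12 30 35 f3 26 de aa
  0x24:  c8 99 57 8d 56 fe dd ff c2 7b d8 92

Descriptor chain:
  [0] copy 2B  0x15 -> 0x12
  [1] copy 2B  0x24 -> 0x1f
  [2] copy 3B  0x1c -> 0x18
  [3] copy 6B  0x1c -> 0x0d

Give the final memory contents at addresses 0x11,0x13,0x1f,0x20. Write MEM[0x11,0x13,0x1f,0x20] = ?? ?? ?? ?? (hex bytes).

[0] 0x15->0x12 len=2 : 92 d7
[1] 0x24->0x1f len=2 : c8 99
[2] 0x1c->0x18 len=3 : 3e 12 30
[3] 0x1c->0x0d len=6 : 3e 12 30 c8 99 26
query mem[0x11]=0x99, mem[0x13]=0xd7, mem[0x1f]=0xc8, mem[0x20]=0x99

MEM[0x11,0x13,0x1f,0x20] = 99 d7 c8 99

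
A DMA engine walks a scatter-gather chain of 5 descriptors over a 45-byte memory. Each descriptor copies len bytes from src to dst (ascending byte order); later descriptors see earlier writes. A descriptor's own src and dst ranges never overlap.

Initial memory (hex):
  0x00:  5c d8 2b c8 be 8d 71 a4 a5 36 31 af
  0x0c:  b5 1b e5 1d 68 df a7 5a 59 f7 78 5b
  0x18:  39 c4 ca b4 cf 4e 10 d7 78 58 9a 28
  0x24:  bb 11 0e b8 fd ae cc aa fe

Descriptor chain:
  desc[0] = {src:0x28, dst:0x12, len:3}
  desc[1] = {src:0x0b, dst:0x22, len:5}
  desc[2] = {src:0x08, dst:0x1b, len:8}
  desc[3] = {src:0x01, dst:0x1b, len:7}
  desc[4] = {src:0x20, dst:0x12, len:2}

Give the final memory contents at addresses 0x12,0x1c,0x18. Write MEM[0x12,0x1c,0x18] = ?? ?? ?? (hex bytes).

MEM[0x12,0x1c,0x18] = 71 2b 39

[0] 0x28->0x12 len=3 : fd ae cc
[1] 0x0b->0x22 len=5 : af b5 1b e5 1d
[2] 0x08->0x1b len=8 : a5 36 31 af b5 1b e5 1d
[3] 0x01->0x1b len=7 : d8 2b c8 be 8d 71 a4
[4] 0x20->0x12 len=2 : 71 a4
query mem[0x12]=0x71, mem[0x1c]=0x2b, mem[0x18]=0x39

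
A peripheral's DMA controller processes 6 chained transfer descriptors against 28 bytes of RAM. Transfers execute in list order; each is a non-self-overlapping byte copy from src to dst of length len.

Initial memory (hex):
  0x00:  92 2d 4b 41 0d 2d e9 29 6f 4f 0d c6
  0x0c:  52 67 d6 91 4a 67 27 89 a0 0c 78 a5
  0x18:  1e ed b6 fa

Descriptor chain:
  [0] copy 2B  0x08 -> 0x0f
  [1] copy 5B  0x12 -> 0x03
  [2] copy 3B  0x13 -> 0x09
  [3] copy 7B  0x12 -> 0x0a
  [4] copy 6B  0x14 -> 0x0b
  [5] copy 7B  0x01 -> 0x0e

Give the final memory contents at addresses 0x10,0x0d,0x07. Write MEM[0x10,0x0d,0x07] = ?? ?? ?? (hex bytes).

MEM[0x10,0x0d,0x07] = 27 78 78

#0 dst[0x0f+2] := {0x6f,0x4f}
#1 dst[0x03+5] := {0x27,0x89,0xa0,0x0c,0x78}
#2 dst[0x09+3] := {0x89,0xa0,0x0c}
#3 dst[0x0a+7] := {0x27,0x89,0xa0,0x0c,0x78,0xa5,0x1e}
#4 dst[0x0b+6] := {0xa0,0x0c,0x78,0xa5,0x1e,0xed}
#5 dst[0x0e+7] := {0x2d,0x4b,0x27,0x89,0xa0,0x0c,0x78}
query mem[0x10]=0x27, mem[0x0d]=0x78, mem[0x07]=0x78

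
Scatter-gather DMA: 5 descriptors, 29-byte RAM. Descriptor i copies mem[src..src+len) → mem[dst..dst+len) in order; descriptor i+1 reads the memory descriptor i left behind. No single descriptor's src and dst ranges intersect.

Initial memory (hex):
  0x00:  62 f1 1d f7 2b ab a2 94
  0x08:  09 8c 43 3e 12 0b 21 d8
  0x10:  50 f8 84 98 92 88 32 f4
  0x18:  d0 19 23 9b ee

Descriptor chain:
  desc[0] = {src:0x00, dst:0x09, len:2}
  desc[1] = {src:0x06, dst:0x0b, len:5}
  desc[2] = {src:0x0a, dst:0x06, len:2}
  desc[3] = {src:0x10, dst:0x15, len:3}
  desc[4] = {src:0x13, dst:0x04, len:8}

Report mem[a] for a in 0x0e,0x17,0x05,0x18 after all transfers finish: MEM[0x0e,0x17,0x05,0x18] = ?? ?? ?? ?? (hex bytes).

MEM[0x0e,0x17,0x05,0x18] = 62 84 92 d0

#0 dst[0x09+2] := {0x62,0xf1}
#1 dst[0x0b+5] := {0xa2,0x94,0x09,0x62,0xf1}
#2 dst[0x06+2] := {0xf1,0xa2}
#3 dst[0x15+3] := {0x50,0xf8,0x84}
#4 dst[0x04+8] := {0x98,0x92,0x50,0xf8,0x84,0xd0,0x19,0x23}
query mem[0x0e]=0x62, mem[0x17]=0x84, mem[0x05]=0x92, mem[0x18]=0xd0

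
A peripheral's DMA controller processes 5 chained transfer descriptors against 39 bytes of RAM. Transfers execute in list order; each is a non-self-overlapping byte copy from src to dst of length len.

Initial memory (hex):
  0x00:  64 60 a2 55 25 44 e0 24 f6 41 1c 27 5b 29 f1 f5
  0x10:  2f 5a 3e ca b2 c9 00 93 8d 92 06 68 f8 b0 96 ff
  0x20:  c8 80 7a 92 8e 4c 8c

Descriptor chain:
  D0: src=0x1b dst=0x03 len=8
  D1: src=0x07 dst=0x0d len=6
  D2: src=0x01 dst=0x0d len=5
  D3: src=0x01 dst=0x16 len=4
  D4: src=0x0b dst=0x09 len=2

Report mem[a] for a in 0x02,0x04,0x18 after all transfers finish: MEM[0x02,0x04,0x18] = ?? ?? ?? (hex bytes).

D0: mem[0x03..0x0a] <- [68 f8 b0 96 ff c8 80 7a]
D1: mem[0x0d..0x12] <- [ff c8 80 7a 27 5b]
D2: mem[0x0d..0x11] <- [60 a2 68 f8 b0]
D3: mem[0x16..0x19] <- [60 a2 68 f8]
D4: mem[0x09..0x0a] <- [27 5b]
query mem[0x02]=0xa2, mem[0x04]=0xf8, mem[0x18]=0x68

MEM[0x02,0x04,0x18] = a2 f8 68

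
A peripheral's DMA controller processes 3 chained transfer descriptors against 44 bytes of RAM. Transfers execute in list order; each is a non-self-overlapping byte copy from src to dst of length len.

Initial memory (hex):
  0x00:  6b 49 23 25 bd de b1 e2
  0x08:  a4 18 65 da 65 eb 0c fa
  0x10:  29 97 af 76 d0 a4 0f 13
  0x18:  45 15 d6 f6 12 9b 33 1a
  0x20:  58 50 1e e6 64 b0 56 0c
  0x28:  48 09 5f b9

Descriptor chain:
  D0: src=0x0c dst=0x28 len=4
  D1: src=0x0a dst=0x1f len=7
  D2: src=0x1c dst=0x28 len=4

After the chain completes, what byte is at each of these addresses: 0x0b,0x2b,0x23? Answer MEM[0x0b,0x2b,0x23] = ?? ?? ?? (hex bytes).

  after D0: wrote 4B at 0x28 = 65eb0cfa
  after D1: wrote 7B at 0x1f = 65da65eb0cfa29
  after D2: wrote 4B at 0x28 = 129b3365
query mem[0x0b]=0xda, mem[0x2b]=0x65, mem[0x23]=0x0c

MEM[0x0b,0x2b,0x23] = da 65 0c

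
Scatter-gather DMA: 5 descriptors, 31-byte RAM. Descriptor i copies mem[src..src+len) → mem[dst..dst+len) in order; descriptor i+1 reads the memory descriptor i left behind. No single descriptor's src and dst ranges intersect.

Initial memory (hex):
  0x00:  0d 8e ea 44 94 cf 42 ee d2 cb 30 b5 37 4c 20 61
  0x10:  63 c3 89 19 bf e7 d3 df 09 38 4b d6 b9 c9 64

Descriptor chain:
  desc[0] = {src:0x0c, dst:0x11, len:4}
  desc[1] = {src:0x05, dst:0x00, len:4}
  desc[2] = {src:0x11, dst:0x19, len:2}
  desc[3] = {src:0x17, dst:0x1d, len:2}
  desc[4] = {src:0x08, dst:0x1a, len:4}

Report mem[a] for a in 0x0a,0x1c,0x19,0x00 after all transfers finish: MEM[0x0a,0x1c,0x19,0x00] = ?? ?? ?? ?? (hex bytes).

D0: mem[0x11..0x14] <- [37 4c 20 61]
D1: mem[0x00..0x03] <- [cf 42 ee d2]
D2: mem[0x19..0x1a] <- [37 4c]
D3: mem[0x1d..0x1e] <- [df 09]
D4: mem[0x1a..0x1d] <- [d2 cb 30 b5]
query mem[0x0a]=0x30, mem[0x1c]=0x30, mem[0x19]=0x37, mem[0x00]=0xcf

MEM[0x0a,0x1c,0x19,0x00] = 30 30 37 cf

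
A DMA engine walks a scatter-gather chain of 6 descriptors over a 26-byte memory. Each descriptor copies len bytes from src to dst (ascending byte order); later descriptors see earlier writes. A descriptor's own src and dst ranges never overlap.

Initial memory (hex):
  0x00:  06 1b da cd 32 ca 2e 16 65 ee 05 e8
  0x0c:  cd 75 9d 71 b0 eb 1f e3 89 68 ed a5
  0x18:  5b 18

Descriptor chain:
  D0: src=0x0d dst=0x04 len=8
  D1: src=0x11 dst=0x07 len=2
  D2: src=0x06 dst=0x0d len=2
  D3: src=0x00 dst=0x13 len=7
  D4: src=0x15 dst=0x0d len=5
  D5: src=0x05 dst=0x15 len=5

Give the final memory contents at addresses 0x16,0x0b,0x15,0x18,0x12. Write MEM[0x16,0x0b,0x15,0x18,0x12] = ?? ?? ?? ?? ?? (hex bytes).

MEM[0x16,0x0b,0x15,0x18,0x12] = 71 89 9d 1f 1f

[0] 0x0d->0x04 len=8 : 75 9d 71 b0 eb 1f e3 89
[1] 0x11->0x07 len=2 : eb 1f
[2] 0x06->0x0d len=2 : 71 eb
[3] 0x00->0x13 len=7 : 06 1b da cd 75 9d 71
[4] 0x15->0x0d len=5 : da cd 75 9d 71
[5] 0x05->0x15 len=5 : 9d 71 eb 1f 1f
query mem[0x16]=0x71, mem[0x0b]=0x89, mem[0x15]=0x9d, mem[0x18]=0x1f, mem[0x12]=0x1f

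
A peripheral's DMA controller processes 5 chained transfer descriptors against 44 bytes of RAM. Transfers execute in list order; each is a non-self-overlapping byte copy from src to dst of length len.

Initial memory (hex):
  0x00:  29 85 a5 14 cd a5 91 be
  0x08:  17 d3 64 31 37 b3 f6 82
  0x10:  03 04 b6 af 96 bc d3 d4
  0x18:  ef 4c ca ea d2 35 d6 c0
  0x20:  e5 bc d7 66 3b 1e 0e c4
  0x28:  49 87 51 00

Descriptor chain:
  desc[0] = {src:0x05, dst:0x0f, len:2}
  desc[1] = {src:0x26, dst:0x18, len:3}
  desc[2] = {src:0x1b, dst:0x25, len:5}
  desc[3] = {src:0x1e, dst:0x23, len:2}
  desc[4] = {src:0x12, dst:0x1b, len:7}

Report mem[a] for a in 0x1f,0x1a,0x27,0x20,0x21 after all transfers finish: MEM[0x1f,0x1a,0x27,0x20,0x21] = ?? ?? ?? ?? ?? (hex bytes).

D0: mem[0x0f..0x10] <- [a5 91]
D1: mem[0x18..0x1a] <- [0e c4 49]
D2: mem[0x25..0x29] <- [ea d2 35 d6 c0]
D3: mem[0x23..0x24] <- [d6 c0]
D4: mem[0x1b..0x21] <- [b6 af 96 bc d3 d4 0e]
query mem[0x1f]=0xd3, mem[0x1a]=0x49, mem[0x27]=0x35, mem[0x20]=0xd4, mem[0x21]=0x0e

MEM[0x1f,0x1a,0x27,0x20,0x21] = d3 49 35 d4 0e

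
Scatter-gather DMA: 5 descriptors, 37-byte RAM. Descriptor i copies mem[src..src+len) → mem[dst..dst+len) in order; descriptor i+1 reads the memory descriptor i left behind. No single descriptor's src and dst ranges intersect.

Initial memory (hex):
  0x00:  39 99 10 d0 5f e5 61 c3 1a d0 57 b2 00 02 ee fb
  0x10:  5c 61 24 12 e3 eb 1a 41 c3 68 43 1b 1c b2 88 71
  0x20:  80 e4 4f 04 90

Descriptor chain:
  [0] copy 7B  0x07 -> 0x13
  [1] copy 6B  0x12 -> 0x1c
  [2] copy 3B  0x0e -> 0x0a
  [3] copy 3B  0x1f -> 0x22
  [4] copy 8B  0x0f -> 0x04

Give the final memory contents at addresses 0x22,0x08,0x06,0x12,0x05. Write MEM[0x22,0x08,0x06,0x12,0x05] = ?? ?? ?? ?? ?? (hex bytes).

MEM[0x22,0x08,0x06,0x12,0x05] = d0 c3 61 24 5c

D0: mem[0x13..0x19] <- [c3 1a d0 57 b2 00 02]
D1: mem[0x1c..0x21] <- [24 c3 1a d0 57 b2]
D2: mem[0x0a..0x0c] <- [ee fb 5c]
D3: mem[0x22..0x24] <- [d0 57 b2]
D4: mem[0x04..0x0b] <- [fb 5c 61 24 c3 1a d0 57]
query mem[0x22]=0xd0, mem[0x08]=0xc3, mem[0x06]=0x61, mem[0x12]=0x24, mem[0x05]=0x5c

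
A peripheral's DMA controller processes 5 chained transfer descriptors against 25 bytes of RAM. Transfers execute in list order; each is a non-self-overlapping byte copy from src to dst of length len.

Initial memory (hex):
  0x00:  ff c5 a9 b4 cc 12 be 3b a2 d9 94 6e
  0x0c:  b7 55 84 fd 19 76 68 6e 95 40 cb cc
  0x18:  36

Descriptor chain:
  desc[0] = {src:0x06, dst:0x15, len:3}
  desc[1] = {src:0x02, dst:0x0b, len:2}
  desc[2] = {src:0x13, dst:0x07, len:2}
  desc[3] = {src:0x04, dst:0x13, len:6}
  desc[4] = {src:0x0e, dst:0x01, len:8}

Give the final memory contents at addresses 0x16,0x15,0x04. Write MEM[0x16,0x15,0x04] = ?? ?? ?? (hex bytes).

MEM[0x16,0x15,0x04] = 6e be 76

#0 dst[0x15+3] := {0xbe,0x3b,0xa2}
#1 dst[0x0b+2] := {0xa9,0xb4}
#2 dst[0x07+2] := {0x6e,0x95}
#3 dst[0x13+6] := {0xcc,0x12,0xbe,0x6e,0x95,0xd9}
#4 dst[0x01+8] := {0x84,0xfd,0x19,0x76,0x68,0xcc,0x12,0xbe}
query mem[0x16]=0x6e, mem[0x15]=0xbe, mem[0x04]=0x76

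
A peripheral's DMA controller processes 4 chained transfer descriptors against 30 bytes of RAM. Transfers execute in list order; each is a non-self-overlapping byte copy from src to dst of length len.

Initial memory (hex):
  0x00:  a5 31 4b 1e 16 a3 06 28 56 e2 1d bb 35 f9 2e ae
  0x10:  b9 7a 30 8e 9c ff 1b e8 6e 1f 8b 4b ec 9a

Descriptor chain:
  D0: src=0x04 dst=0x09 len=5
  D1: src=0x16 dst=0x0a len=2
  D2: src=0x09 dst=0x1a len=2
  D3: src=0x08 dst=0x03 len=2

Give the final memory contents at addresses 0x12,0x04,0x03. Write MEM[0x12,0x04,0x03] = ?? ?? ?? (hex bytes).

D0: mem[0x09..0x0d] <- [16 a3 06 28 56]
D1: mem[0x0a..0x0b] <- [1b e8]
D2: mem[0x1a..0x1b] <- [16 1b]
D3: mem[0x03..0x04] <- [56 16]
query mem[0x12]=0x30, mem[0x04]=0x16, mem[0x03]=0x56

MEM[0x12,0x04,0x03] = 30 16 56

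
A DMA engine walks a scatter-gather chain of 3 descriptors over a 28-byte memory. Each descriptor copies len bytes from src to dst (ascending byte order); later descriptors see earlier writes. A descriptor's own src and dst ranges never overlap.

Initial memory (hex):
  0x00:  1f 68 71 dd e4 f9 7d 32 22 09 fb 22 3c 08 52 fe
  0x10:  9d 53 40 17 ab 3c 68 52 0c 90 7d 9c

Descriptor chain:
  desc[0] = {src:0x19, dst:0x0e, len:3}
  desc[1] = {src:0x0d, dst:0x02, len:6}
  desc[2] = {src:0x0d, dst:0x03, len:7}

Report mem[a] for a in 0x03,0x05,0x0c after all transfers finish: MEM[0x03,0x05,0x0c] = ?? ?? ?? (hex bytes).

  after D0: wrote 3B at 0x0e = 907d9c
  after D1: wrote 6B at 0x02 = 08907d9c5340
  after D2: wrote 7B at 0x03 = 08907d9c534017
query mem[0x03]=0x08, mem[0x05]=0x7d, mem[0x0c]=0x3c

MEM[0x03,0x05,0x0c] = 08 7d 3c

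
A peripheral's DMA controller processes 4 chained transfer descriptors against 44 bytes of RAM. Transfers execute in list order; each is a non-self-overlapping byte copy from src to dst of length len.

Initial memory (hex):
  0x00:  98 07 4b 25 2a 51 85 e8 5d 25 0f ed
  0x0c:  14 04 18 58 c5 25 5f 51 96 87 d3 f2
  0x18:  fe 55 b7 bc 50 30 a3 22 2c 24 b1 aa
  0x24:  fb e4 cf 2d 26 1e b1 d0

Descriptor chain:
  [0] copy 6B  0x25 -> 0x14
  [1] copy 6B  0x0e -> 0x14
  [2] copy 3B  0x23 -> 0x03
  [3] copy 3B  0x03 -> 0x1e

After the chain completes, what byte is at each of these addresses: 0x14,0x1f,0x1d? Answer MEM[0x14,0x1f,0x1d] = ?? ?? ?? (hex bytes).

MEM[0x14,0x1f,0x1d] = 18 fb 30

  after D0: wrote 6B at 0x14 = e4cf2d261eb1
  after D1: wrote 6B at 0x14 = 1858c5255f51
  after D2: wrote 3B at 0x03 = aafbe4
  after D3: wrote 3B at 0x1e = aafbe4
query mem[0x14]=0x18, mem[0x1f]=0xfb, mem[0x1d]=0x30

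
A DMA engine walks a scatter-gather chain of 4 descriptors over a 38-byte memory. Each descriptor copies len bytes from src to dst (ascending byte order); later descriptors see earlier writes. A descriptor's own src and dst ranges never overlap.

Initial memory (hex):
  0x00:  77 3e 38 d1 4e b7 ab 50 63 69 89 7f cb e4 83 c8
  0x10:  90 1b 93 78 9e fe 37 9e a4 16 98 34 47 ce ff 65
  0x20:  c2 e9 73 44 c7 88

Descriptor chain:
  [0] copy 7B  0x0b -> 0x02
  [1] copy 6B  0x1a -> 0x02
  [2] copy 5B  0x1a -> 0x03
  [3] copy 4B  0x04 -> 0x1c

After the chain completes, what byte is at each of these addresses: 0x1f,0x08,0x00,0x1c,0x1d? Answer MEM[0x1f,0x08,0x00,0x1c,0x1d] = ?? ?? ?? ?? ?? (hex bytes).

MEM[0x1f,0x08,0x00,0x1c,0x1d] = ff 1b 77 34 47

#0 dst[0x02+7] := {0x7f,0xcb,0xe4,0x83,0xc8,0x90,0x1b}
#1 dst[0x02+6] := {0x98,0x34,0x47,0xce,0xff,0x65}
#2 dst[0x03+5] := {0x98,0x34,0x47,0xce,0xff}
#3 dst[0x1c+4] := {0x34,0x47,0xce,0xff}
query mem[0x1f]=0xff, mem[0x08]=0x1b, mem[0x00]=0x77, mem[0x1c]=0x34, mem[0x1d]=0x47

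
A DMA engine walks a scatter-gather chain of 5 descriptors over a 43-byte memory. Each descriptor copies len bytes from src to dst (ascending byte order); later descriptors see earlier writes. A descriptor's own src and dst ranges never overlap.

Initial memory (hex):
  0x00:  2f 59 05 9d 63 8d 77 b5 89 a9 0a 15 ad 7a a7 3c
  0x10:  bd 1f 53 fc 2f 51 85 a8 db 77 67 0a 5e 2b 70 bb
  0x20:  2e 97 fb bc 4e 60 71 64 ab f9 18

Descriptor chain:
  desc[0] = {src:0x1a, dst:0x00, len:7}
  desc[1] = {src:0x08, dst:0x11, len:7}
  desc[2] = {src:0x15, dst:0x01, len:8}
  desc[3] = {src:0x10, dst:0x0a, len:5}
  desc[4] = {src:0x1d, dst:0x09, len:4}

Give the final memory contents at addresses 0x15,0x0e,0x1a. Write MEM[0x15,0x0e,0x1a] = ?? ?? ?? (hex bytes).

MEM[0x15,0x0e,0x1a] = ad 15 67

[0] 0x1a->0x00 len=7 : 67 0a 5e 2b 70 bb 2e
[1] 0x08->0x11 len=7 : 89 a9 0a 15 ad 7a a7
[2] 0x15->0x01 len=8 : ad 7a a7 db 77 67 0a 5e
[3] 0x10->0x0a len=5 : bd 89 a9 0a 15
[4] 0x1d->0x09 len=4 : 2b 70 bb 2e
query mem[0x15]=0xad, mem[0x0e]=0x15, mem[0x1a]=0x67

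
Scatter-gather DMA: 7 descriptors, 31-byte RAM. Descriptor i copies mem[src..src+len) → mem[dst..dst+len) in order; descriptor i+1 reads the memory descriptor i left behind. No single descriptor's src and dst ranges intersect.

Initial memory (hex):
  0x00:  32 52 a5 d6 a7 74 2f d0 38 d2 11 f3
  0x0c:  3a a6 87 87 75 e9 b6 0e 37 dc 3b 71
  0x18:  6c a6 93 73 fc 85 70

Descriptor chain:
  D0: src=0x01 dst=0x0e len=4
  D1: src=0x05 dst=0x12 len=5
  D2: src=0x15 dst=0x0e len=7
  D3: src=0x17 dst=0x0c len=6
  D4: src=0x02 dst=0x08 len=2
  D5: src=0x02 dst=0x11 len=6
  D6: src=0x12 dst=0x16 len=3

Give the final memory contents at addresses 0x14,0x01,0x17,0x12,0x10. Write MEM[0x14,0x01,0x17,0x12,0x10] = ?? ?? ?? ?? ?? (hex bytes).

#0 dst[0x0e+4] := {0x52,0xa5,0xd6,0xa7}
#1 dst[0x12+5] := {0x74,0x2f,0xd0,0x38,0xd2}
#2 dst[0x0e+7] := {0x38,0xd2,0x71,0x6c,0xa6,0x93,0x73}
#3 dst[0x0c+6] := {0x71,0x6c,0xa6,0x93,0x73,0xfc}
#4 dst[0x08+2] := {0xa5,0xd6}
#5 dst[0x11+6] := {0xa5,0xd6,0xa7,0x74,0x2f,0xd0}
#6 dst[0x16+3] := {0xd6,0xa7,0x74}
query mem[0x14]=0x74, mem[0x01]=0x52, mem[0x17]=0xa7, mem[0x12]=0xd6, mem[0x10]=0x73

MEM[0x14,0x01,0x17,0x12,0x10] = 74 52 a7 d6 73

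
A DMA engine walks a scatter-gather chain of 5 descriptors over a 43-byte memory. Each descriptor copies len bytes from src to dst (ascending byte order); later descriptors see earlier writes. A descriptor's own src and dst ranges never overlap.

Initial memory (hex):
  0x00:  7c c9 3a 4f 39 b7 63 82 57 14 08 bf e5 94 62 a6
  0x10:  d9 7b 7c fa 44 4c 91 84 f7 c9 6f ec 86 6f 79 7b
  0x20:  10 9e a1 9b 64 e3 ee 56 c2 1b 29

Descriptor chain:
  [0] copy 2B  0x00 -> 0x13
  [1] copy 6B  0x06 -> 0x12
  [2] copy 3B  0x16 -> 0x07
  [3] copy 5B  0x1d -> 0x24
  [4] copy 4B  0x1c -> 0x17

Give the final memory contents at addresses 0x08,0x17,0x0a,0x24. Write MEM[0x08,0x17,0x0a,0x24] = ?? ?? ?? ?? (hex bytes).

  after D0: wrote 2B at 0x13 = 7cc9
  after D1: wrote 6B at 0x12 = 6382571408bf
  after D2: wrote 3B at 0x07 = 08bff7
  after D3: wrote 5B at 0x24 = 6f797b109e
  after D4: wrote 4B at 0x17 = 866f797b
query mem[0x08]=0xbf, mem[0x17]=0x86, mem[0x0a]=0x08, mem[0x24]=0x6f

MEM[0x08,0x17,0x0a,0x24] = bf 86 08 6f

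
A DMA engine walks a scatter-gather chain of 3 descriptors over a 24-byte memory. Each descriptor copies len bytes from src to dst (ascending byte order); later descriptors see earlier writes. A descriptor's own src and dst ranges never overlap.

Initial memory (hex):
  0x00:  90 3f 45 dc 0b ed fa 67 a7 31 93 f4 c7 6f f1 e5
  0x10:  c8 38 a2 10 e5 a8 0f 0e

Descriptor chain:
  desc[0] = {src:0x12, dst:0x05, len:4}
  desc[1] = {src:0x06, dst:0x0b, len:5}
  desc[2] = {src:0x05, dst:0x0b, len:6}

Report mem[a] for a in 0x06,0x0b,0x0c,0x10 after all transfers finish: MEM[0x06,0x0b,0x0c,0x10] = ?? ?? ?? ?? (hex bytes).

D0: mem[0x05..0x08] <- [a2 10 e5 a8]
D1: mem[0x0b..0x0f] <- [10 e5 a8 31 93]
D2: mem[0x0b..0x10] <- [a2 10 e5 a8 31 93]
query mem[0x06]=0x10, mem[0x0b]=0xa2, mem[0x0c]=0x10, mem[0x10]=0x93

MEM[0x06,0x0b,0x0c,0x10] = 10 a2 10 93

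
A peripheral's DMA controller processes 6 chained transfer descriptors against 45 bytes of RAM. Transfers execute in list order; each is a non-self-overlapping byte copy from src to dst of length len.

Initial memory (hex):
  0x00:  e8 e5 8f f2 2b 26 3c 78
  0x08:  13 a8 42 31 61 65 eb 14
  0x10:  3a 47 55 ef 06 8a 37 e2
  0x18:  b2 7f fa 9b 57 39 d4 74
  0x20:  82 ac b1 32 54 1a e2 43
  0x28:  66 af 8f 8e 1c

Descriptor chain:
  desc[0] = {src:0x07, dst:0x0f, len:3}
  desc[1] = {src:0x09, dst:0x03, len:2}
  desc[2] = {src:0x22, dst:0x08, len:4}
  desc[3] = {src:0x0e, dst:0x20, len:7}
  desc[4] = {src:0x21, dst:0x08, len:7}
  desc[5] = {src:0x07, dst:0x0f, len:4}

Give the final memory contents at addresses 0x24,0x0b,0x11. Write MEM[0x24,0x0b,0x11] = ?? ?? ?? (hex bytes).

#0 dst[0x0f+3] := {0x78,0x13,0xa8}
#1 dst[0x03+2] := {0xa8,0x42}
#2 dst[0x08+4] := {0xb1,0x32,0x54,0x1a}
#3 dst[0x20+7] := {0xeb,0x78,0x13,0xa8,0x55,0xef,0x06}
#4 dst[0x08+7] := {0x78,0x13,0xa8,0x55,0xef,0x06,0x43}
#5 dst[0x0f+4] := {0x78,0x78,0x13,0xa8}
query mem[0x24]=0x55, mem[0x0b]=0x55, mem[0x11]=0x13

MEM[0x24,0x0b,0x11] = 55 55 13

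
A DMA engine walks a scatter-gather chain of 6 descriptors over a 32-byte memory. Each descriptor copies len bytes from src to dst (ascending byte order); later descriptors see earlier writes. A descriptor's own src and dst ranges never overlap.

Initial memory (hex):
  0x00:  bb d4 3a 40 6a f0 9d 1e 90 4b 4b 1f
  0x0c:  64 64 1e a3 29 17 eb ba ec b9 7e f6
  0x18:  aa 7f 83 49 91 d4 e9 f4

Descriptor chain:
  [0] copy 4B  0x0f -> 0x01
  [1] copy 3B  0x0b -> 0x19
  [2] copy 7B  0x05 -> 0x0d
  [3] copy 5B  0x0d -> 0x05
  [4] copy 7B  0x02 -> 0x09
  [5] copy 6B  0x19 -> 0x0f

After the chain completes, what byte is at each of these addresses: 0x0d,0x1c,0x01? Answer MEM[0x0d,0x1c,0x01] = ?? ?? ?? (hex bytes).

#0 dst[0x01+4] := {0xa3,0x29,0x17,0xeb}
#1 dst[0x19+3] := {0x1f,0x64,0x64}
#2 dst[0x0d+7] := {0xf0,0x9d,0x1e,0x90,0x4b,0x4b,0x1f}
#3 dst[0x05+5] := {0xf0,0x9d,0x1e,0x90,0x4b}
#4 dst[0x09+7] := {0x29,0x17,0xeb,0xf0,0x9d,0x1e,0x90}
#5 dst[0x0f+6] := {0x1f,0x64,0x64,0x91,0xd4,0xe9}
query mem[0x0d]=0x9d, mem[0x1c]=0x91, mem[0x01]=0xa3

MEM[0x0d,0x1c,0x01] = 9d 91 a3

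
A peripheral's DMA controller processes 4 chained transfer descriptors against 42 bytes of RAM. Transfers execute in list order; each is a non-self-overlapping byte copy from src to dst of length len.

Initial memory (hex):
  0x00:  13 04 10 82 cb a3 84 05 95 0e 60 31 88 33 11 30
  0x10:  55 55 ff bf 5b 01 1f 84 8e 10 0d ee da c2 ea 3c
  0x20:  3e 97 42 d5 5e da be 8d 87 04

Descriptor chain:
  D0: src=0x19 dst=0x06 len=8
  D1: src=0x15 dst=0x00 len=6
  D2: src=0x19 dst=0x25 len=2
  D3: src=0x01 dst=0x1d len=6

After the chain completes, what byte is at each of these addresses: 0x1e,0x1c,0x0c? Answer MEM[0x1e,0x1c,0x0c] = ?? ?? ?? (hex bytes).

  after D0: wrote 8B at 0x06 = 100deedac2ea3c3e
  after D1: wrote 6B at 0x00 = 011f848e100d
  after D2: wrote 2B at 0x25 = 100d
  after D3: wrote 6B at 0x1d = 1f848e100d10
query mem[0x1e]=0x84, mem[0x1c]=0xda, mem[0x0c]=0x3c

MEM[0x1e,0x1c,0x0c] = 84 da 3c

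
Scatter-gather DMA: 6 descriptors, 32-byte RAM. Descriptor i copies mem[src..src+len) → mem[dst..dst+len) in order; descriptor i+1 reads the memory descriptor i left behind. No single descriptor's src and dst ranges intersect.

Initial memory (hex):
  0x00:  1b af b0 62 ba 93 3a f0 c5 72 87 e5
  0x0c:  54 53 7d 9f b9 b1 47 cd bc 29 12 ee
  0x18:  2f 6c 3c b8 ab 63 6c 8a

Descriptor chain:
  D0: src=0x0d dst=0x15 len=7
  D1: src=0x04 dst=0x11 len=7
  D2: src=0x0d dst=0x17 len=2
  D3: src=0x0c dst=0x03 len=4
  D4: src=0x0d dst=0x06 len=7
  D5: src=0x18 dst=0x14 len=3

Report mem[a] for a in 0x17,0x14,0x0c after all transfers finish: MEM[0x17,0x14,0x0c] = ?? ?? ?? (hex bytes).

D0: mem[0x15..0x1b] <- [53 7d 9f b9 b1 47 cd]
D1: mem[0x11..0x17] <- [ba 93 3a f0 c5 72 87]
D2: mem[0x17..0x18] <- [53 7d]
D3: mem[0x03..0x06] <- [54 53 7d 9f]
D4: mem[0x06..0x0c] <- [53 7d 9f b9 ba 93 3a]
D5: mem[0x14..0x16] <- [7d b1 47]
query mem[0x17]=0x53, mem[0x14]=0x7d, mem[0x0c]=0x3a

MEM[0x17,0x14,0x0c] = 53 7d 3a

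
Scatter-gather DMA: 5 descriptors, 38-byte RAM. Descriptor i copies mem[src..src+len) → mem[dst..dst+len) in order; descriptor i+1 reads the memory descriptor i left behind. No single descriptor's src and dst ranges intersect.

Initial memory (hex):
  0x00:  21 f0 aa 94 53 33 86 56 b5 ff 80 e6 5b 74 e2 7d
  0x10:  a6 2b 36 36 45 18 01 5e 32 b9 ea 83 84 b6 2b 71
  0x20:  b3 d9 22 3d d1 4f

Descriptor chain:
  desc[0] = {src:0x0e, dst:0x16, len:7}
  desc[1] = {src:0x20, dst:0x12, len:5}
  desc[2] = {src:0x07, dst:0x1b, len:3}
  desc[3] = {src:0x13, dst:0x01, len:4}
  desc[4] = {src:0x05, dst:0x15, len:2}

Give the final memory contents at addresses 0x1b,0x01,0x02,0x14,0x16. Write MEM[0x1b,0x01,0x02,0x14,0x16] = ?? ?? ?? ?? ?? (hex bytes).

MEM[0x1b,0x01,0x02,0x14,0x16] = 56 d9 22 22 86

[0] 0x0e->0x16 len=7 : e2 7d a6 2b 36 36 45
[1] 0x20->0x12 len=5 : b3 d9 22 3d d1
[2] 0x07->0x1b len=3 : 56 b5 ff
[3] 0x13->0x01 len=4 : d9 22 3d d1
[4] 0x05->0x15 len=2 : 33 86
query mem[0x1b]=0x56, mem[0x01]=0xd9, mem[0x02]=0x22, mem[0x14]=0x22, mem[0x16]=0x86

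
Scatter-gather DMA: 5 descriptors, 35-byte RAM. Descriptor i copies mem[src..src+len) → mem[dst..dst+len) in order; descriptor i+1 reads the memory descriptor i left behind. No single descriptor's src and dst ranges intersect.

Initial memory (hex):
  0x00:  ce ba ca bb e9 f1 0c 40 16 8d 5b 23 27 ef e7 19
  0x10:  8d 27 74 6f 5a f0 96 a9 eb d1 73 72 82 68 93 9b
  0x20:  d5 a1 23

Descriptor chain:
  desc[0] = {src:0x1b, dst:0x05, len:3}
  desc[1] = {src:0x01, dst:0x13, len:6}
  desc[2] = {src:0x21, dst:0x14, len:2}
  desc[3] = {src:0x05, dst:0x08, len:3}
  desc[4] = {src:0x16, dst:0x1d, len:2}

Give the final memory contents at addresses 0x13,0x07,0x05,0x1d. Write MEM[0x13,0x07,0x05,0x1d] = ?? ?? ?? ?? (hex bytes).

MEM[0x13,0x07,0x05,0x1d] = ba 68 72 e9

#0 dst[0x05+3] := {0x72,0x82,0x68}
#1 dst[0x13+6] := {0xba,0xca,0xbb,0xe9,0x72,0x82}
#2 dst[0x14+2] := {0xa1,0x23}
#3 dst[0x08+3] := {0x72,0x82,0x68}
#4 dst[0x1d+2] := {0xe9,0x72}
query mem[0x13]=0xba, mem[0x07]=0x68, mem[0x05]=0x72, mem[0x1d]=0xe9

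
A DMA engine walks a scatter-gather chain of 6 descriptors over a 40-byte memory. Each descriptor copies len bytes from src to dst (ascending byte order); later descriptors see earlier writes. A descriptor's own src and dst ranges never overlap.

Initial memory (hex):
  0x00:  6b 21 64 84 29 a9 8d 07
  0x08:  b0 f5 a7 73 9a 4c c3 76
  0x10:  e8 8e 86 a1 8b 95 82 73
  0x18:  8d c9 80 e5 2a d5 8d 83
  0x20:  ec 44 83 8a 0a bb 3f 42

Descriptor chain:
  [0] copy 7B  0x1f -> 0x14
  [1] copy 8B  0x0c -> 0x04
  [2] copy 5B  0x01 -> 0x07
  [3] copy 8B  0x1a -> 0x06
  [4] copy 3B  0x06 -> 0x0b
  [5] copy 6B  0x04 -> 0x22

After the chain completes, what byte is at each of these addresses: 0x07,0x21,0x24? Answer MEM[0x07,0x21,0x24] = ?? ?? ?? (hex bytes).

MEM[0x07,0x21,0x24] = e5 44 bb

#0 dst[0x14+7] := {0x83,0xec,0x44,0x83,0x8a,0x0a,0xbb}
#1 dst[0x04+8] := {0x9a,0x4c,0xc3,0x76,0xe8,0x8e,0x86,0xa1}
#2 dst[0x07+5] := {0x21,0x64,0x84,0x9a,0x4c}
#3 dst[0x06+8] := {0xbb,0xe5,0x2a,0xd5,0x8d,0x83,0xec,0x44}
#4 dst[0x0b+3] := {0xbb,0xe5,0x2a}
#5 dst[0x22+6] := {0x9a,0x4c,0xbb,0xe5,0x2a,0xd5}
query mem[0x07]=0xe5, mem[0x21]=0x44, mem[0x24]=0xbb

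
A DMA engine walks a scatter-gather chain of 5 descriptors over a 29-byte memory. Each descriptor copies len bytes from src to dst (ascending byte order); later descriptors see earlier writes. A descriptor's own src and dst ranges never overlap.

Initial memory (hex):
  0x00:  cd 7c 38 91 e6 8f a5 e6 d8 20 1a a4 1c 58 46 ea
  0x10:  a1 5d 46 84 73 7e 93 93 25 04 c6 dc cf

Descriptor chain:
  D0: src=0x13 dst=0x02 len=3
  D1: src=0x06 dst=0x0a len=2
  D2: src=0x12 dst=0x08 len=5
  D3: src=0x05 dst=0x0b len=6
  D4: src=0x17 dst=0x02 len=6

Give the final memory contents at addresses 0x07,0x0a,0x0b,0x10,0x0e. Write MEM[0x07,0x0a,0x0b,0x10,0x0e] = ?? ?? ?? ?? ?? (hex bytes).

#0 dst[0x02+3] := {0x84,0x73,0x7e}
#1 dst[0x0a+2] := {0xa5,0xe6}
#2 dst[0x08+5] := {0x46,0x84,0x73,0x7e,0x93}
#3 dst[0x0b+6] := {0x8f,0xa5,0xe6,0x46,0x84,0x73}
#4 dst[0x02+6] := {0x93,0x25,0x04,0xc6,0xdc,0xcf}
query mem[0x07]=0xcf, mem[0x0a]=0x73, mem[0x0b]=0x8f, mem[0x10]=0x73, mem[0x0e]=0x46

MEM[0x07,0x0a,0x0b,0x10,0x0e] = cf 73 8f 73 46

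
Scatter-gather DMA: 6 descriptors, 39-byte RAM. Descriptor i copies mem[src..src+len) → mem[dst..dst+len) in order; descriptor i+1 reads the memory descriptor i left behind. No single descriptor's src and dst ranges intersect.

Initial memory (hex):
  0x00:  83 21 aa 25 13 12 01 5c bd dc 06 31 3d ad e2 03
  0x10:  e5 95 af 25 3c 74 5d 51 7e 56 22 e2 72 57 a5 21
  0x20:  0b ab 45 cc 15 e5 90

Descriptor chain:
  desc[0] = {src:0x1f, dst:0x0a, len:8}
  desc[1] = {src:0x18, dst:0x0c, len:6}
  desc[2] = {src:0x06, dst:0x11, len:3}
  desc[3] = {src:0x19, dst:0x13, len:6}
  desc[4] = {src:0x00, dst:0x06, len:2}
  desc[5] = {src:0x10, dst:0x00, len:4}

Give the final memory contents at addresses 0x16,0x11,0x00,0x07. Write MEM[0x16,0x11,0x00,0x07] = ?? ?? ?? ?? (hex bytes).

  after D0: wrote 8B at 0x0a = 210bab45cc15e590
  after D1: wrote 6B at 0x0c = 7e5622e27257
  after D2: wrote 3B at 0x11 = 015cbd
  after D3: wrote 6B at 0x13 = 5622e27257a5
  after D4: wrote 2B at 0x06 = 8321
  after D5: wrote 4B at 0x00 = 72015c56
query mem[0x16]=0x72, mem[0x11]=0x01, mem[0x00]=0x72, mem[0x07]=0x21

MEM[0x16,0x11,0x00,0x07] = 72 01 72 21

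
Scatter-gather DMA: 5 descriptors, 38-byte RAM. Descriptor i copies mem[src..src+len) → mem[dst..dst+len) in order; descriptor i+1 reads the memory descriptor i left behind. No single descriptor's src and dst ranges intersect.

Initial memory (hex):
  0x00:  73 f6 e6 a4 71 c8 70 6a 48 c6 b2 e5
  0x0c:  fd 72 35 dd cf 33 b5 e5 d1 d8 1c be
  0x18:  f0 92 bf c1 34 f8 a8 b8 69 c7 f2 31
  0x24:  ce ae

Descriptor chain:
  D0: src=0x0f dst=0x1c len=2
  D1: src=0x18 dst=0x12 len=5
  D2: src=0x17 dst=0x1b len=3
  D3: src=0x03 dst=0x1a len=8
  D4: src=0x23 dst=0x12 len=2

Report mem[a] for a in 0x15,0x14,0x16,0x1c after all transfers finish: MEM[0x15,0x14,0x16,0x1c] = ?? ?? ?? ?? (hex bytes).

MEM[0x15,0x14,0x16,0x1c] = c1 bf dd c8

#0 dst[0x1c+2] := {0xdd,0xcf}
#1 dst[0x12+5] := {0xf0,0x92,0xbf,0xc1,0xdd}
#2 dst[0x1b+3] := {0xbe,0xf0,0x92}
#3 dst[0x1a+8] := {0xa4,0x71,0xc8,0x70,0x6a,0x48,0xc6,0xb2}
#4 dst[0x12+2] := {0x31,0xce}
query mem[0x15]=0xc1, mem[0x14]=0xbf, mem[0x16]=0xdd, mem[0x1c]=0xc8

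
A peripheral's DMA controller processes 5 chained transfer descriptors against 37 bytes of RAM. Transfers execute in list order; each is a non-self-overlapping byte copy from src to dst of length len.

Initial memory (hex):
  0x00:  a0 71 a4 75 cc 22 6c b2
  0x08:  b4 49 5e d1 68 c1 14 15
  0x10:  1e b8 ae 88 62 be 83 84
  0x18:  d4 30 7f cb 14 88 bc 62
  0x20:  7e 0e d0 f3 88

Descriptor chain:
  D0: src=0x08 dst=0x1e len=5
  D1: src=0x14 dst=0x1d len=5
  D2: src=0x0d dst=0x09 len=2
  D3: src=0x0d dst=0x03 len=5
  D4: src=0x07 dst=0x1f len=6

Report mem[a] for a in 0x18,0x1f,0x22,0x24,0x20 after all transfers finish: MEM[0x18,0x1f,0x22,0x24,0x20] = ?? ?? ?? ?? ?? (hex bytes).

MEM[0x18,0x1f,0x22,0x24,0x20] = d4 b8 14 68 b4

D0: mem[0x1e..0x22] <- [b4 49 5e d1 68]
D1: mem[0x1d..0x21] <- [62 be 83 84 d4]
D2: mem[0x09..0x0a] <- [c1 14]
D3: mem[0x03..0x07] <- [c1 14 15 1e b8]
D4: mem[0x1f..0x24] <- [b8 b4 c1 14 d1 68]
query mem[0x18]=0xd4, mem[0x1f]=0xb8, mem[0x22]=0x14, mem[0x24]=0x68, mem[0x20]=0xb4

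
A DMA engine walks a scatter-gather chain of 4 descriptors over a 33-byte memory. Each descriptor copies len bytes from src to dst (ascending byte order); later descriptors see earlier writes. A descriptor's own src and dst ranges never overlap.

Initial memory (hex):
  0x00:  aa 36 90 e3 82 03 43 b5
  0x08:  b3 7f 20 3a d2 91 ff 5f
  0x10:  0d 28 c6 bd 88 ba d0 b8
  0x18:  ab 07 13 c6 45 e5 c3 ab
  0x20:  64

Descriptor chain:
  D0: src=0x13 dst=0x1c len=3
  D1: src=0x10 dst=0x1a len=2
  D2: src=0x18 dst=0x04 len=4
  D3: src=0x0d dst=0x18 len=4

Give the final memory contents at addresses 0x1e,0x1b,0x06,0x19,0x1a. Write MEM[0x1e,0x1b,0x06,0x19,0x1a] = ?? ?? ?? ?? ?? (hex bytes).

[0] 0x13->0x1c len=3 : bd 88 ba
[1] 0x10->0x1a len=2 : 0d 28
[2] 0x18->0x04 len=4 : ab 07 0d 28
[3] 0x0d->0x18 len=4 : 91 ff 5f 0d
query mem[0x1e]=0xba, mem[0x1b]=0x0d, mem[0x06]=0x0d, mem[0x19]=0xff, mem[0x1a]=0x5f

MEM[0x1e,0x1b,0x06,0x19,0x1a] = ba 0d 0d ff 5f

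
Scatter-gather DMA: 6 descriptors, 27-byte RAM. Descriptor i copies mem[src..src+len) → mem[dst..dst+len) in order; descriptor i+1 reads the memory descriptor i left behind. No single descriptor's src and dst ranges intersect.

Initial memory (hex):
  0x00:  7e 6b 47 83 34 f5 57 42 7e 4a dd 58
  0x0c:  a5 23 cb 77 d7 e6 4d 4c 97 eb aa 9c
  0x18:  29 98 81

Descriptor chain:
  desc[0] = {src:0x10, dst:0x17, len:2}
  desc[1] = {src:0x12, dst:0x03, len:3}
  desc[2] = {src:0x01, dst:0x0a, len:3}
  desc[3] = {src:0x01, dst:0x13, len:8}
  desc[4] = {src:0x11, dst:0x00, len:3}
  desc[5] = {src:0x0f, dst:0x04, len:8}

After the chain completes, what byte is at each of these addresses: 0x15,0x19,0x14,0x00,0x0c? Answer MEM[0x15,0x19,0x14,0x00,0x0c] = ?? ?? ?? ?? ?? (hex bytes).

MEM[0x15,0x19,0x14,0x00,0x0c] = 4d 42 47 e6 4d

D0: mem[0x17..0x18] <- [d7 e6]
D1: mem[0x03..0x05] <- [4d 4c 97]
D2: mem[0x0a..0x0c] <- [6b 47 4d]
D3: mem[0x13..0x1a] <- [6b 47 4d 4c 97 57 42 7e]
D4: mem[0x00..0x02] <- [e6 4d 6b]
D5: mem[0x04..0x0b] <- [77 d7 e6 4d 6b 47 4d 4c]
query mem[0x15]=0x4d, mem[0x19]=0x42, mem[0x14]=0x47, mem[0x00]=0xe6, mem[0x0c]=0x4d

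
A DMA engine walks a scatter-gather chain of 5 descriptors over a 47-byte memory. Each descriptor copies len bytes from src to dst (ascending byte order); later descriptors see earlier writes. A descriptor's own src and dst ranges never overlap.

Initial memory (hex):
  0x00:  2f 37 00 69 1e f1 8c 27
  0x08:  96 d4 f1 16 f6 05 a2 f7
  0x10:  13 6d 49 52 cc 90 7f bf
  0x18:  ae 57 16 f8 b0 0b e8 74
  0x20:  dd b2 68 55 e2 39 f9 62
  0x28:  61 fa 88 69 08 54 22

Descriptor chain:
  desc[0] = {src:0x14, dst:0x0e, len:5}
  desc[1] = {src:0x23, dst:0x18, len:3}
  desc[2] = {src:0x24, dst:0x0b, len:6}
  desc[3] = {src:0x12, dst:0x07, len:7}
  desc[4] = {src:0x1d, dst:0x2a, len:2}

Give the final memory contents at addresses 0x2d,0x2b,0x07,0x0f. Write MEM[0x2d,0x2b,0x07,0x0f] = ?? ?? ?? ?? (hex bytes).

MEM[0x2d,0x2b,0x07,0x0f] = 54 e8 ae 61

  after D0: wrote 5B at 0x0e = cc907fbfae
  after D1: wrote 3B at 0x18 = 55e239
  after D2: wrote 6B at 0x0b = e239f96261fa
  after D3: wrote 7B at 0x07 = ae52cc907fbf55
  after D4: wrote 2B at 0x2a = 0be8
query mem[0x2d]=0x54, mem[0x2b]=0xe8, mem[0x07]=0xae, mem[0x0f]=0x61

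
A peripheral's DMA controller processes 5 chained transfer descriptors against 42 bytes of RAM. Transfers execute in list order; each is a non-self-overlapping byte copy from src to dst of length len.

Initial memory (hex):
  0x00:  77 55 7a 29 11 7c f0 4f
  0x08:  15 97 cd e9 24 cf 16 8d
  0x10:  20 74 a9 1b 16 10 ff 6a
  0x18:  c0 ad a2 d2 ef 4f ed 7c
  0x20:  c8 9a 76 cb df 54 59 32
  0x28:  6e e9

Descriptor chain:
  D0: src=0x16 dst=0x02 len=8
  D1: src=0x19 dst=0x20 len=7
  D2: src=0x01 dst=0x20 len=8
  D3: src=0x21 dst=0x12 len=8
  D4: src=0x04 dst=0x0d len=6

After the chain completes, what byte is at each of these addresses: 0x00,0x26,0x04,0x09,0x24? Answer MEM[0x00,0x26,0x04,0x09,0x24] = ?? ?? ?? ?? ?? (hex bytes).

MEM[0x00,0x26,0x04,0x09,0x24] = 77 d2 c0 4f ad

[0] 0x16->0x02 len=8 : ff 6a c0 ad a2 d2 ef 4f
[1] 0x19->0x20 len=7 : ad a2 d2 ef 4f ed 7c
[2] 0x01->0x20 len=8 : 55 ff 6a c0 ad a2 d2 ef
[3] 0x21->0x12 len=8 : ff 6a c0 ad a2 d2 ef 6e
[4] 0x04->0x0d len=6 : c0 ad a2 d2 ef 4f
query mem[0x00]=0x77, mem[0x26]=0xd2, mem[0x04]=0xc0, mem[0x09]=0x4f, mem[0x24]=0xad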